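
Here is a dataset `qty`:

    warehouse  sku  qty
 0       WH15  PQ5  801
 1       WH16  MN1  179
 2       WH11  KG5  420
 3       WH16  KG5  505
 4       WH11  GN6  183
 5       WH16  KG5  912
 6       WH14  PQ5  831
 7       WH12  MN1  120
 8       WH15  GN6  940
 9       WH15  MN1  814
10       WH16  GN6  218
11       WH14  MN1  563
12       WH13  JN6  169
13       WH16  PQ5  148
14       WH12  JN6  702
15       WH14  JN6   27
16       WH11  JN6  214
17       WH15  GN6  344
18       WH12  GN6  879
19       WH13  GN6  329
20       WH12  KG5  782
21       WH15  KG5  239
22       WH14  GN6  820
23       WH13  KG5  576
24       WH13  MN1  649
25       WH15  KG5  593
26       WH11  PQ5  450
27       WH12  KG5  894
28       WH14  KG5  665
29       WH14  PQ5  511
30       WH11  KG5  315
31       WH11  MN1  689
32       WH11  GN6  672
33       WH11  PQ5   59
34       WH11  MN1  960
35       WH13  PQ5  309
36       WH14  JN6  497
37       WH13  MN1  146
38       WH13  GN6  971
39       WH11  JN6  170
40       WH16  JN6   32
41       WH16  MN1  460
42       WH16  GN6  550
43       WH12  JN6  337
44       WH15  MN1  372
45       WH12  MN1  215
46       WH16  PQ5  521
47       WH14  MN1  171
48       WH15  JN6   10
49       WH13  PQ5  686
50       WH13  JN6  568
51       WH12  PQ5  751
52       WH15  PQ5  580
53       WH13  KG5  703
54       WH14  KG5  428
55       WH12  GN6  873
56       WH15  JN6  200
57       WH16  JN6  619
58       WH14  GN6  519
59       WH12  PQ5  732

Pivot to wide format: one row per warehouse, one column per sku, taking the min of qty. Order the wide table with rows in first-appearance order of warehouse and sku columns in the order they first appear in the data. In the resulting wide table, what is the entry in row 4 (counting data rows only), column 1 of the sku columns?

511

With rows in first-appearance order of warehouse, row 4 is warehouse=WH14. sku columns in first-appearance order: PQ5, MN1, KG5, GN6, JN6; column 1 is PQ5.
Long rows with warehouse=WH14, sku=PQ5: min(831, 511) = 511.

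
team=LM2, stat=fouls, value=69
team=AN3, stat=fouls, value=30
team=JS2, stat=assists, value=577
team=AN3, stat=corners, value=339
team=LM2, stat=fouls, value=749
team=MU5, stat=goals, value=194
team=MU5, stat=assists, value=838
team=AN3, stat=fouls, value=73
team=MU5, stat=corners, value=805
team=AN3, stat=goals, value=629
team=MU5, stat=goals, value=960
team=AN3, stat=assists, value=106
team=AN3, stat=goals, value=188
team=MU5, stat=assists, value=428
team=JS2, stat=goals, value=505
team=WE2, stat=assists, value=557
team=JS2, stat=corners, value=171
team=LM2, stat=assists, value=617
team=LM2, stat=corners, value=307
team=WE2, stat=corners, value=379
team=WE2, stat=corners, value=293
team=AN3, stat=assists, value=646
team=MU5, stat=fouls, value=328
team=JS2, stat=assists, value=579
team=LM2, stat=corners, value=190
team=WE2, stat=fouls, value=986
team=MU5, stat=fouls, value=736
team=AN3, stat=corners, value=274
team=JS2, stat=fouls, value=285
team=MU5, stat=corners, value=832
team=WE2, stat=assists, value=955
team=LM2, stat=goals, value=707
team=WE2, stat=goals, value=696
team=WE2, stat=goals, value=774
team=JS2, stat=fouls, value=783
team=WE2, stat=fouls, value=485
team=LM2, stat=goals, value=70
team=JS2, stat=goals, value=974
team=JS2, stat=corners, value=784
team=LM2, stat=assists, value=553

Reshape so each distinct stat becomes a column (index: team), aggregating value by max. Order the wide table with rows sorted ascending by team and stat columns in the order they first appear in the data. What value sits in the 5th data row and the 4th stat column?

With rows sorted ascending by team, row 5 is team=WE2. stat columns in first-appearance order: fouls, assists, corners, goals; column 4 is goals.
Long rows with team=WE2, stat=goals: max(696, 774) = 774.

774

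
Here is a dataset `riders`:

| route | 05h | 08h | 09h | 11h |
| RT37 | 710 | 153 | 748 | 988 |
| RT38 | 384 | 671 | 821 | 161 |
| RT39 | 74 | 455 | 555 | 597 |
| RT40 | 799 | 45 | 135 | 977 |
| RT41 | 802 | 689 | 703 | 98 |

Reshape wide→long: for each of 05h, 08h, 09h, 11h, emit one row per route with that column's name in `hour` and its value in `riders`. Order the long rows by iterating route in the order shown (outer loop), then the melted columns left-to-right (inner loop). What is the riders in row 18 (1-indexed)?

689

20 rows total (5 × 4). Row 18: index ⌊(18-1)/4⌋ = 4 into route → RT41; (18-1) mod 4 = 1 into the melted columns → 08h.
So row 18 is (RT41, 08h, 689); riders = 689.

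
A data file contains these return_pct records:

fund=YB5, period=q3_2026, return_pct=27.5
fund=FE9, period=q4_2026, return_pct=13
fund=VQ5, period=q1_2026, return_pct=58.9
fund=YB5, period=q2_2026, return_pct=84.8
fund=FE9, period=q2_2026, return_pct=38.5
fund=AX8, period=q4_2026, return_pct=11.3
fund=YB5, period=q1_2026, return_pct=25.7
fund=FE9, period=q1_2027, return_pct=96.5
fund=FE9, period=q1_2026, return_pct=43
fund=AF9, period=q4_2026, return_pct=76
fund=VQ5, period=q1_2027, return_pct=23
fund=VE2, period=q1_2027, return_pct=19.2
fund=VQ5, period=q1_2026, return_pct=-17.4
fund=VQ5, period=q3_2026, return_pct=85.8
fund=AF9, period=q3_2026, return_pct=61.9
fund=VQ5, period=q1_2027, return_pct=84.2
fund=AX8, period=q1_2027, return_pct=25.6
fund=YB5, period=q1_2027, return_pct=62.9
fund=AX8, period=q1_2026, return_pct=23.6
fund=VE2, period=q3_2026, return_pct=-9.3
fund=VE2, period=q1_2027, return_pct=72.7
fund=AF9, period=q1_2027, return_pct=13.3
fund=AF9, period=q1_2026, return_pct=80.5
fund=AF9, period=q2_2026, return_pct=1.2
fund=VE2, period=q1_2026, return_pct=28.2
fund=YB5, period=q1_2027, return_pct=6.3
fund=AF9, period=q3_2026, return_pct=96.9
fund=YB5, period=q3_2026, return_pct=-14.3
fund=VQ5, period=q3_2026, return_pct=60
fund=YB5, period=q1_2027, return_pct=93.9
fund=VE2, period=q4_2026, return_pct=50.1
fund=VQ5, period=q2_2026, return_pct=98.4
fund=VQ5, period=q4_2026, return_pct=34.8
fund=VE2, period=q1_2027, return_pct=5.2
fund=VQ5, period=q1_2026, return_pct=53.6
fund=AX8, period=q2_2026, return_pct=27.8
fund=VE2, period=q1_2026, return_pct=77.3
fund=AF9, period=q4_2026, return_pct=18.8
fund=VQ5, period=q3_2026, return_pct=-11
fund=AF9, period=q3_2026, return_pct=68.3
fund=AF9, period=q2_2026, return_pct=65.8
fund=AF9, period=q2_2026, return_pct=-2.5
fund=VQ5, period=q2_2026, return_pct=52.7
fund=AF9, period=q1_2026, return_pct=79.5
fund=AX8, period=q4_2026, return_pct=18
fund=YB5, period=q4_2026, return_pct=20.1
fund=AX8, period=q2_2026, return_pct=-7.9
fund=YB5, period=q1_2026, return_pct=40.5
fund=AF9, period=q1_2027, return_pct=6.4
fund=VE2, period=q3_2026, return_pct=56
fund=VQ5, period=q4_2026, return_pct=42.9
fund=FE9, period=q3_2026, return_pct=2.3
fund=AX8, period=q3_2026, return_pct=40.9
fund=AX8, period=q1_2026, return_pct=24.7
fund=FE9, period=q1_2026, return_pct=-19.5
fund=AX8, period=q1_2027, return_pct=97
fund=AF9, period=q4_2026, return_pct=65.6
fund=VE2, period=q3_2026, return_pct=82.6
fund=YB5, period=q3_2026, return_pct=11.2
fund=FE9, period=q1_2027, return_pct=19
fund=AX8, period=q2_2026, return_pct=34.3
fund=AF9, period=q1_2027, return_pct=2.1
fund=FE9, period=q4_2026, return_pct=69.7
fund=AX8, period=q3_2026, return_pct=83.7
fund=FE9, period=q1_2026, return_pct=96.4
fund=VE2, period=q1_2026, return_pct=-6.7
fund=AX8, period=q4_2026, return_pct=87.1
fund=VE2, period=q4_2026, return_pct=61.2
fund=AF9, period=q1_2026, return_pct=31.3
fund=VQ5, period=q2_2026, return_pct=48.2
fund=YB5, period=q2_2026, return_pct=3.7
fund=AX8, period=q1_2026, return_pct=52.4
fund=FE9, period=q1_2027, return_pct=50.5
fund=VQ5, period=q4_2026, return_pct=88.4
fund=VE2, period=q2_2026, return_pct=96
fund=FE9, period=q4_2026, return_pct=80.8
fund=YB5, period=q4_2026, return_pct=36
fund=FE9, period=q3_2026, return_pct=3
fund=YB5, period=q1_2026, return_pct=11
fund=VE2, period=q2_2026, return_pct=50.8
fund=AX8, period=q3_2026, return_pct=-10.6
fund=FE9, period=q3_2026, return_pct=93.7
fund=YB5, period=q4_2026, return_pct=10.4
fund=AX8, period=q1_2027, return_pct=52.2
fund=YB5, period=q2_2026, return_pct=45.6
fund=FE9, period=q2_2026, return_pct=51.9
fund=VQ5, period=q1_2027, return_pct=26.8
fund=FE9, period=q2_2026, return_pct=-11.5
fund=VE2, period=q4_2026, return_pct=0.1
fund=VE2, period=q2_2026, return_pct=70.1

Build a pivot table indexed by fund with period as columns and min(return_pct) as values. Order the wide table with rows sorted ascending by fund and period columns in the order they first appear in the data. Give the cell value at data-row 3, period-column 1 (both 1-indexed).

With rows sorted ascending by fund, row 3 is fund=FE9. period columns in first-appearance order: q3_2026, q4_2026, q1_2026, q2_2026, q1_2027; column 1 is q3_2026.
Long rows with fund=FE9, period=q3_2026: min(2.3, 3, 93.7) = 2.3.

2.3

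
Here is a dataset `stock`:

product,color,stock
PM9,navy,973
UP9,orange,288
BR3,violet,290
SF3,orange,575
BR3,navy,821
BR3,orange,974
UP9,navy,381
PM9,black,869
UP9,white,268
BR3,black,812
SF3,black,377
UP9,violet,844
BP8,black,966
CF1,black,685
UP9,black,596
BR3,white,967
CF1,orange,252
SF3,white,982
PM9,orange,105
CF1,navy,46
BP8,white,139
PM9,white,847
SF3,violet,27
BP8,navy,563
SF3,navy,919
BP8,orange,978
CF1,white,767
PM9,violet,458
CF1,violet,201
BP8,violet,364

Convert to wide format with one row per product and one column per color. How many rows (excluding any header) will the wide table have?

6 distinct product values → 6 rows.

6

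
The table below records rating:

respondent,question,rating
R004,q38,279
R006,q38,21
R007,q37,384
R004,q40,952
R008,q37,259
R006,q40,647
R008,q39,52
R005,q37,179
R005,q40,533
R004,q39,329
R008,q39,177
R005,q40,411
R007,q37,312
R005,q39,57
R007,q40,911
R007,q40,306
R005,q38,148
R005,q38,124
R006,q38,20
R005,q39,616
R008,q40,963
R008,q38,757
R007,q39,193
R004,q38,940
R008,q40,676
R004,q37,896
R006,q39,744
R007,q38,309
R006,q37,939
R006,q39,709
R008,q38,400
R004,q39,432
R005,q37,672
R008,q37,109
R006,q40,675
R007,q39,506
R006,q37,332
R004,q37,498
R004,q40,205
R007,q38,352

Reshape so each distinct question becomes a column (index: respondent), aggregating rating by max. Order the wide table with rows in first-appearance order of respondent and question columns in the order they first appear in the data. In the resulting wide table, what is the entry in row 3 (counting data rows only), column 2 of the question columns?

With rows in first-appearance order of respondent, row 3 is respondent=R007. question columns in first-appearance order: q38, q37, q40, q39; column 2 is q37.
Long rows with respondent=R007, question=q37: max(384, 312) = 384.

384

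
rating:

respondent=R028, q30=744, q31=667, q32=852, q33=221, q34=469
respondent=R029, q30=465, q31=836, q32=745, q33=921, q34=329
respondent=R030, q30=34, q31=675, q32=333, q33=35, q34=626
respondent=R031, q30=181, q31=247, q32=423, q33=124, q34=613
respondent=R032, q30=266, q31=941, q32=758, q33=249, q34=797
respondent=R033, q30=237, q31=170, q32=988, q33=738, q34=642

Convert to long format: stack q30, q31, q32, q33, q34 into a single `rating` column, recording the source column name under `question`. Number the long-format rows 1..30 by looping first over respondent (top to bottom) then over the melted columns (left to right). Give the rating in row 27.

30 rows total (6 × 5). Row 27: index ⌊(27-1)/5⌋ = 5 into respondent → R033; (27-1) mod 5 = 1 into the melted columns → q31.
So row 27 is (R033, q31, 170); rating = 170.

170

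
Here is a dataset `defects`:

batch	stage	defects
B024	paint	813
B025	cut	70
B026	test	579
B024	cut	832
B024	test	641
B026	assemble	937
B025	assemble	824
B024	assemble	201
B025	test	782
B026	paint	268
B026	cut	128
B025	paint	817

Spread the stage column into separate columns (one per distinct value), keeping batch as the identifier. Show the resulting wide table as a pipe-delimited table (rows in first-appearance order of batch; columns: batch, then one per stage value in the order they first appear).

| batch | paint | cut | test | assemble |
| B024 | 813 | 832 | 641 | 201 |
| B025 | 817 | 70 | 782 | 824 |
| B026 | 268 | 128 | 579 | 937 |

Columns: batch plus the 4 distinct stage values (paint, cut, test, assemble).
For example, row B024 column paint takes defects=813 from the long row (B024, paint).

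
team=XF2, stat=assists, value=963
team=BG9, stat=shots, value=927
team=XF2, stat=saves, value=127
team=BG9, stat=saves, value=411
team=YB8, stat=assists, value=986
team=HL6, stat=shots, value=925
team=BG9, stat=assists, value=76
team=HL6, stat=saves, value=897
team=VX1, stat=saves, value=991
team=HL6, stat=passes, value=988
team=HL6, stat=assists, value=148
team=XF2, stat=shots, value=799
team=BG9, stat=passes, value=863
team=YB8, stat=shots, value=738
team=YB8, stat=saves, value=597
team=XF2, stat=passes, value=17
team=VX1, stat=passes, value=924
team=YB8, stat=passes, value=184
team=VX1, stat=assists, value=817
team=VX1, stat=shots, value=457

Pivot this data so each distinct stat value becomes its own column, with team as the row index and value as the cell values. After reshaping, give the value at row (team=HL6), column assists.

148

Wide layout: rows indexed by team, columns are the 4 distinct stat values (assists, shots, saves, passes).
Cell (team=HL6, stat=assists) draws from the long row where team=HL6 and stat=assists, which has value=148.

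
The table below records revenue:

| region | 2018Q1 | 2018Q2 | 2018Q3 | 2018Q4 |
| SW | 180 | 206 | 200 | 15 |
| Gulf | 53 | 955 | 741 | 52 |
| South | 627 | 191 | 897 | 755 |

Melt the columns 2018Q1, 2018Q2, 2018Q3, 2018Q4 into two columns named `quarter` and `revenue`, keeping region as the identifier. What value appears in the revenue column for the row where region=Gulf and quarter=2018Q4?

Unpivoting turns each (region, wide-column) pair into one long row.
The wide cell at row Gulf, column 2018Q4 holds 52, so the long row (Gulf, 2018Q4) has revenue=52.

52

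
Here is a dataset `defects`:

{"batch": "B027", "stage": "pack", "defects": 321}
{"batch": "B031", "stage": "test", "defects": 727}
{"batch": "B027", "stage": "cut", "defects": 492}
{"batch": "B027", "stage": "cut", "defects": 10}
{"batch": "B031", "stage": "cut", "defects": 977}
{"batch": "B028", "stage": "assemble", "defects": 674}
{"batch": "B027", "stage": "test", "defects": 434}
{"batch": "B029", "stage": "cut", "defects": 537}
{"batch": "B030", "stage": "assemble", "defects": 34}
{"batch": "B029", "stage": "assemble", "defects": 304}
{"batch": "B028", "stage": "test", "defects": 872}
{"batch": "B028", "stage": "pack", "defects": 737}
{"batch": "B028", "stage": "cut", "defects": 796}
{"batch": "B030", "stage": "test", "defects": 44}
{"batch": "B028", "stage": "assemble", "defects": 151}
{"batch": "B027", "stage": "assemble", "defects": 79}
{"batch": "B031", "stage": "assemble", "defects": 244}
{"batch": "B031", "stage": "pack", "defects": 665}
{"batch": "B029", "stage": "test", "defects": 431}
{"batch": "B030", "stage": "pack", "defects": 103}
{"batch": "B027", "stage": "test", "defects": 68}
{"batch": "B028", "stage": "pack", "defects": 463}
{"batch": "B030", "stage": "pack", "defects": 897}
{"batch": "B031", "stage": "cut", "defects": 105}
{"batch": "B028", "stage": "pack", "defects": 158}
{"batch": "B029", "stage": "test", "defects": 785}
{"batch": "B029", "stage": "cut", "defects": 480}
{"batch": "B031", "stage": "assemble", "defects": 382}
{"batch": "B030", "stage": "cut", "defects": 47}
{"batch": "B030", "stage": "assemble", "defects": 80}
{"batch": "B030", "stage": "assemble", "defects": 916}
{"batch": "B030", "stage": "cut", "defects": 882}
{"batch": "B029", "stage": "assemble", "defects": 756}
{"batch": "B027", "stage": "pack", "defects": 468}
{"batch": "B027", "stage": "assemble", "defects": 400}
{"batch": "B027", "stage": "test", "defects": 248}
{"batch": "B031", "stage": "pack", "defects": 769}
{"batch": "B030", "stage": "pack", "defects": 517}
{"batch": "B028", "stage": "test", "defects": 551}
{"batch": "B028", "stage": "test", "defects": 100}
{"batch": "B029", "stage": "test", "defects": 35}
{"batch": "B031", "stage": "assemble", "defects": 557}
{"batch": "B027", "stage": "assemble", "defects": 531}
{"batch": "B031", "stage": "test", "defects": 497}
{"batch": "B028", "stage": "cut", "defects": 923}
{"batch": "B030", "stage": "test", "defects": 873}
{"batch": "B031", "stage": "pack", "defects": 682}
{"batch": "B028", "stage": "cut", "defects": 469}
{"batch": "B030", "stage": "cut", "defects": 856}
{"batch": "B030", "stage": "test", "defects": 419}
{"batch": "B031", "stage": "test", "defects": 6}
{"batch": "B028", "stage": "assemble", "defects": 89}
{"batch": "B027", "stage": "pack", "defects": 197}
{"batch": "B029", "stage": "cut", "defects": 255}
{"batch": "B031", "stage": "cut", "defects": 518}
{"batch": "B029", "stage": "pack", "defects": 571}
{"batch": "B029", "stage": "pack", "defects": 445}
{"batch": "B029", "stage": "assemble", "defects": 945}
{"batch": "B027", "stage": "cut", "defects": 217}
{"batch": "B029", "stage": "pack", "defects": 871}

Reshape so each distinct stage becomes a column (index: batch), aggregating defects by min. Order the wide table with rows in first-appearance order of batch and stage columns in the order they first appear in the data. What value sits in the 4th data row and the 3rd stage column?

With rows in first-appearance order of batch, row 4 is batch=B029. stage columns in first-appearance order: pack, test, cut, assemble; column 3 is cut.
Long rows with batch=B029, stage=cut: min(537, 480, 255) = 255.

255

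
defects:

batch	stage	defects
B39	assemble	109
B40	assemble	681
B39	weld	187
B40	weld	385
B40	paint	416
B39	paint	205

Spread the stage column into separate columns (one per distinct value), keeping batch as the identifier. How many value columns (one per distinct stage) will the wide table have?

3 distinct stage values: paint, assemble, weld.

3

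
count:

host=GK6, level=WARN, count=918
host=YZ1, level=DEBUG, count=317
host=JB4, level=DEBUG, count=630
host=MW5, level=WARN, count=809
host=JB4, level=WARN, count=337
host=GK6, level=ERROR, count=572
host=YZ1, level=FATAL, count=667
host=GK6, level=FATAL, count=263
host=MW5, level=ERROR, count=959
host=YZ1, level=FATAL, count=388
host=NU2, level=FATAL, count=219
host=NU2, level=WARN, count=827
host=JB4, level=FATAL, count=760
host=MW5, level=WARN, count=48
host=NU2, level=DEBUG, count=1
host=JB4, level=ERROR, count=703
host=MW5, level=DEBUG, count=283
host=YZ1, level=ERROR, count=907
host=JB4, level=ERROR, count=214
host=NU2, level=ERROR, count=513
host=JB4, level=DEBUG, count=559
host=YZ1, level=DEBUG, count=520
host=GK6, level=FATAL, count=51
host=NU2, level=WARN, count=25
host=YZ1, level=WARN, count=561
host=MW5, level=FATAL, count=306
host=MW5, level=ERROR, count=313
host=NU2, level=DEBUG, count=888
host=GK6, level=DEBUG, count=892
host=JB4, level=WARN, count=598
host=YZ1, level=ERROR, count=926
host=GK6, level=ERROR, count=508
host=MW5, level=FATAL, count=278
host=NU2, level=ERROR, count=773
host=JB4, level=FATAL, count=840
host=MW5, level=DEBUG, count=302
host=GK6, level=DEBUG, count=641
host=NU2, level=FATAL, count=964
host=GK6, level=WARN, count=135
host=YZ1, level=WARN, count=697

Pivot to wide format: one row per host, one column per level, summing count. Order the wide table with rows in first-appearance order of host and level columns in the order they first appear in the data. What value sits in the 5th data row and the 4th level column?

1183

With rows in first-appearance order of host, row 5 is host=NU2. level columns in first-appearance order: WARN, DEBUG, ERROR, FATAL; column 4 is FATAL.
Long rows with host=NU2, level=FATAL: 219 + 964 = 1183.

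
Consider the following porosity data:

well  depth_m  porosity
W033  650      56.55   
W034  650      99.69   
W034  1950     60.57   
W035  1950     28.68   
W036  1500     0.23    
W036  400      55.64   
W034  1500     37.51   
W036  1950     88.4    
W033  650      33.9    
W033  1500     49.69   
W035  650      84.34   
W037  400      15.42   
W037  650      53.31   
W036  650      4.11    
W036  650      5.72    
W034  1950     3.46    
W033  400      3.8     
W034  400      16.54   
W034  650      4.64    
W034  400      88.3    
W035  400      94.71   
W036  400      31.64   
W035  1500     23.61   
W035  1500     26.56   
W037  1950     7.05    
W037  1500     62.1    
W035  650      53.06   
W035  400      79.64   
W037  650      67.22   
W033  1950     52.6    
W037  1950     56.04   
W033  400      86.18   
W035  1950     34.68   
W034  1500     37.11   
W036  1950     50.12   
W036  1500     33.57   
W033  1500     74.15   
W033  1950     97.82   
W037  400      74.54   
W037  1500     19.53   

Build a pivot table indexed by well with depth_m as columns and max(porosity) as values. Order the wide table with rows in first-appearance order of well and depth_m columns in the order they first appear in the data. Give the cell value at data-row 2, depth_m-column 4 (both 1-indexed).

88.3

With rows in first-appearance order of well, row 2 is well=W034. depth_m columns in first-appearance order: 650, 1950, 1500, 400; column 4 is 400.
Long rows with well=W034, depth_m=400: max(16.54, 88.3) = 88.3.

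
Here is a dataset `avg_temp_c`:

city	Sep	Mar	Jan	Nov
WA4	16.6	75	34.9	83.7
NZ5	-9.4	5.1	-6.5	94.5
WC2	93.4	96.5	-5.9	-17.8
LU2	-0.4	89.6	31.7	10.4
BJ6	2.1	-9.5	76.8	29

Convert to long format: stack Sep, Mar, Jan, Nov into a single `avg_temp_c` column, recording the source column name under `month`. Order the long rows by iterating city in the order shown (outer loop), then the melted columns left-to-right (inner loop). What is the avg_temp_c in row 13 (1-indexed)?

-0.4

20 rows total (5 × 4). Row 13: index ⌊(13-1)/4⌋ = 3 into city → LU2; (13-1) mod 4 = 0 into the melted columns → Sep.
So row 13 is (LU2, Sep, -0.4); avg_temp_c = -0.4.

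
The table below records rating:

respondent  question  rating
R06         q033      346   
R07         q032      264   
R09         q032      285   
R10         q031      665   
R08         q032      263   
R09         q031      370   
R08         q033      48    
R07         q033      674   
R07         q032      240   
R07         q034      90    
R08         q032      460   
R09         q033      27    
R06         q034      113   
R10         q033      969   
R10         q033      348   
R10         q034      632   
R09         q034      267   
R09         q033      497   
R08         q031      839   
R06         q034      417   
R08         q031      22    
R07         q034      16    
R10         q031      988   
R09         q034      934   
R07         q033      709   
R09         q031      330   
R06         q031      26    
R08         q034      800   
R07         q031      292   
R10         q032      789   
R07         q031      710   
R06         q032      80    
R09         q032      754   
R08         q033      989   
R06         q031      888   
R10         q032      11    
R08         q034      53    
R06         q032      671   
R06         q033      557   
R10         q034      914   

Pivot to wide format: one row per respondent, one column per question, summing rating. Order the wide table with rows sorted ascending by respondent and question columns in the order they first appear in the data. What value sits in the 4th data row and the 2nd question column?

With rows sorted ascending by respondent, row 4 is respondent=R09. question columns in first-appearance order: q033, q032, q031, q034; column 2 is q032.
Long rows with respondent=R09, question=q032: 285 + 754 = 1039.

1039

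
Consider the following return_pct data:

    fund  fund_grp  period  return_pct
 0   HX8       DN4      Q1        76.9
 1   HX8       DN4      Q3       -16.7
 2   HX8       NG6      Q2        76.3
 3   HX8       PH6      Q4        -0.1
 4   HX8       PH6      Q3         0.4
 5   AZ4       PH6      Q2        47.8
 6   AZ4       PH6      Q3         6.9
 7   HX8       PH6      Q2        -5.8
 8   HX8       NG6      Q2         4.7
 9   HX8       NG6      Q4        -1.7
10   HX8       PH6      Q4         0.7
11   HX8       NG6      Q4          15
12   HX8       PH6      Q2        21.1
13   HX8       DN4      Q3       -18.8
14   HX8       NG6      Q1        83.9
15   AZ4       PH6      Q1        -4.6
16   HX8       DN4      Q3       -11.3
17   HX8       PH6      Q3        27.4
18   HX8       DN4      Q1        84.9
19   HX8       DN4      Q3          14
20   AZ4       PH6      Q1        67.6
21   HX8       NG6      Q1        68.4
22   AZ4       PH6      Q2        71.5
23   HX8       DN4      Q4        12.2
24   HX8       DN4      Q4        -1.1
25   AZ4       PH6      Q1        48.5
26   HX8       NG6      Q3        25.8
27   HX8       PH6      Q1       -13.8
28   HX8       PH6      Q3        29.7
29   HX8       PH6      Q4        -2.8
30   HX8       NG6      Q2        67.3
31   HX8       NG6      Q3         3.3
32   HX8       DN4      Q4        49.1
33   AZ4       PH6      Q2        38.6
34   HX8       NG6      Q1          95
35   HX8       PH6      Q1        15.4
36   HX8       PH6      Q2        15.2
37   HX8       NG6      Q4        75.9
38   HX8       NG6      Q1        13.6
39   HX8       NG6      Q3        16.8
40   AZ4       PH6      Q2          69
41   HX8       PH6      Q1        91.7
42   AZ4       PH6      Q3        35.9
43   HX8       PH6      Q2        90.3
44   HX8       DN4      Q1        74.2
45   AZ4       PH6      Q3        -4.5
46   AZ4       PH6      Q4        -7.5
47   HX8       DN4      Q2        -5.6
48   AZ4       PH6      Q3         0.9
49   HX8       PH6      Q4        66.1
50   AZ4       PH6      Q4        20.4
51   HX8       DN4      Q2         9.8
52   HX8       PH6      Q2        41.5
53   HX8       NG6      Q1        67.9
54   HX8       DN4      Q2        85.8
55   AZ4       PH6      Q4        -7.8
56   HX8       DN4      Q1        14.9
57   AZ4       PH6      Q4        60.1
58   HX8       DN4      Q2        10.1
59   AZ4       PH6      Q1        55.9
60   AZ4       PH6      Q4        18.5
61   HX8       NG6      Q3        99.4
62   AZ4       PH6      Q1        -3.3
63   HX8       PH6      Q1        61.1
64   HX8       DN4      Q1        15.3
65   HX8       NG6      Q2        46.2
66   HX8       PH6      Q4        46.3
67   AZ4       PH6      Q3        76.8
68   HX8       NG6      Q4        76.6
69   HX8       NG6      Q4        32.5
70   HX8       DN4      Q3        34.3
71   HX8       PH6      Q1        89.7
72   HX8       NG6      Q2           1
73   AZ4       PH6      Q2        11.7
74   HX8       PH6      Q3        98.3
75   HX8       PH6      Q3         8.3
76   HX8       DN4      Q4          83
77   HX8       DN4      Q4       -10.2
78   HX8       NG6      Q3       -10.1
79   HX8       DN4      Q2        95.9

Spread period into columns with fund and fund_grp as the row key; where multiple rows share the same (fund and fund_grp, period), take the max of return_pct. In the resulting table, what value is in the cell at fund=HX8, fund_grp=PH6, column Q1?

91.7

Rows with fund=HX8, fund_grp=PH6 and period=Q1: return_pct values are -13.8, 15.4, 91.7, 61.1, 89.7.
max(-13.8, 15.4, 91.7, 61.1, 89.7) = 91.7.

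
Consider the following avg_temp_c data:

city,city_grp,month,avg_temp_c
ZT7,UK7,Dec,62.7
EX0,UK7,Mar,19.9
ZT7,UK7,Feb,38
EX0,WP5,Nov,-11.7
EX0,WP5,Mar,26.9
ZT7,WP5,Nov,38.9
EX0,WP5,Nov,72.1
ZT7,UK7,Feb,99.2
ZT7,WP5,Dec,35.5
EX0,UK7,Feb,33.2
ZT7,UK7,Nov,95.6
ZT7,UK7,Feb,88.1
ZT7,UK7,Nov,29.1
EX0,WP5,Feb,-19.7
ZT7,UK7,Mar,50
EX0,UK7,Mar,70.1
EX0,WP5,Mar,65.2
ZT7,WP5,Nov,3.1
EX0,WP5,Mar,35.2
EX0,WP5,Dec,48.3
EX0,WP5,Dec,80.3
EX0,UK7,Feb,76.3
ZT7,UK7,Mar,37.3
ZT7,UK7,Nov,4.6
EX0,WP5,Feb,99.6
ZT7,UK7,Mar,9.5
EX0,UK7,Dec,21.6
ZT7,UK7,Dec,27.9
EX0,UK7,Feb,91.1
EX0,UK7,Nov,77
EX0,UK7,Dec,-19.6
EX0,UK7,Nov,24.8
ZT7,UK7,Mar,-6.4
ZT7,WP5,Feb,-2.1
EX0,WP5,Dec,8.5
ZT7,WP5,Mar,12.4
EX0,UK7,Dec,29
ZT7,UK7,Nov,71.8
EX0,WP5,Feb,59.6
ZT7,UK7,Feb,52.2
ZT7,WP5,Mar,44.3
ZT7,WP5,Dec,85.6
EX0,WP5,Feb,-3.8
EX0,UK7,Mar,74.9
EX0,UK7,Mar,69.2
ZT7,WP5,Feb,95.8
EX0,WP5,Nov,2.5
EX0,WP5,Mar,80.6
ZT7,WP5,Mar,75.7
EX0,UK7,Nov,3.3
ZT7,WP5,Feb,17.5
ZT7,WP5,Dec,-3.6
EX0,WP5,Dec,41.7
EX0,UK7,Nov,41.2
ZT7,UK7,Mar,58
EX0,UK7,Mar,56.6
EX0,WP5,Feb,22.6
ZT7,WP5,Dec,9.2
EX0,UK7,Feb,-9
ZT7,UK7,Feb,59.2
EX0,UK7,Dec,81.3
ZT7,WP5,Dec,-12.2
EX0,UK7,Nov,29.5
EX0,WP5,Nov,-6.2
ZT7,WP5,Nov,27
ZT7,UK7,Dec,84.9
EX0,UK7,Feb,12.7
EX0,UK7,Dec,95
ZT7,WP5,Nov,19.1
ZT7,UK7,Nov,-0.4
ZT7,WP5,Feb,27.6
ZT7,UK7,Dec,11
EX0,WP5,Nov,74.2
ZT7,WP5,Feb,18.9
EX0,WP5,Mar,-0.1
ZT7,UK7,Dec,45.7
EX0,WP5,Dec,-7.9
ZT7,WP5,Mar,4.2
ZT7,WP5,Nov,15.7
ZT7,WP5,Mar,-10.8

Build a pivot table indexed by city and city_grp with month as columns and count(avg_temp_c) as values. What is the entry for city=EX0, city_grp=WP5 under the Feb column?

Rows with city=EX0, city_grp=WP5 and month=Feb: avg_temp_c values are -19.7, 99.6, 59.6, -3.8, 22.6.
5 rows match — count = 5.

5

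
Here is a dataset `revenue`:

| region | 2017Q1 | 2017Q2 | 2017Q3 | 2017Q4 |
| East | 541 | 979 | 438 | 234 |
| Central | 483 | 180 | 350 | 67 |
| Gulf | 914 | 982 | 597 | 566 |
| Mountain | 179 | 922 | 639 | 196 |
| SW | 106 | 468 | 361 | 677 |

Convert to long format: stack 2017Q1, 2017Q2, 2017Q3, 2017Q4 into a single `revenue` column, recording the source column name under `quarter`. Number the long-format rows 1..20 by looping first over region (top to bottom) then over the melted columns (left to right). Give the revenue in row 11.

597

20 rows total (5 × 4). Row 11: index ⌊(11-1)/4⌋ = 2 into region → Gulf; (11-1) mod 4 = 2 into the melted columns → 2017Q3.
So row 11 is (Gulf, 2017Q3, 597); revenue = 597.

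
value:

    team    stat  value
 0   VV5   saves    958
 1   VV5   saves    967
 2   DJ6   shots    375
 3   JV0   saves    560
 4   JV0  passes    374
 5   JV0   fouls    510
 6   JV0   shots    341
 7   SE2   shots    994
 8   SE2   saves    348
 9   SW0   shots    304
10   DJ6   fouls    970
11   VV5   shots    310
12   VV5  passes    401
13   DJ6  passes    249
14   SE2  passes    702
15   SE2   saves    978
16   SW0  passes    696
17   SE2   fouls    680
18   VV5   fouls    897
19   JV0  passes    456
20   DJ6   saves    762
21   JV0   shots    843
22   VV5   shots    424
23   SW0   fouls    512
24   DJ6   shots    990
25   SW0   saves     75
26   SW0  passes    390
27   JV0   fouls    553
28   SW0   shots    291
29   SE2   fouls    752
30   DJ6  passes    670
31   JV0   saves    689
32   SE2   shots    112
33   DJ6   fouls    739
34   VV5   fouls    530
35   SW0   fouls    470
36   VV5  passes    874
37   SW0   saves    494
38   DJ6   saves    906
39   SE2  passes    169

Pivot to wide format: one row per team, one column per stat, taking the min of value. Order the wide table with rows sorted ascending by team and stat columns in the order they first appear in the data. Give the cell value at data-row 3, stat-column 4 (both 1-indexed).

680

With rows sorted ascending by team, row 3 is team=SE2. stat columns in first-appearance order: saves, shots, passes, fouls; column 4 is fouls.
Long rows with team=SE2, stat=fouls: min(680, 752) = 680.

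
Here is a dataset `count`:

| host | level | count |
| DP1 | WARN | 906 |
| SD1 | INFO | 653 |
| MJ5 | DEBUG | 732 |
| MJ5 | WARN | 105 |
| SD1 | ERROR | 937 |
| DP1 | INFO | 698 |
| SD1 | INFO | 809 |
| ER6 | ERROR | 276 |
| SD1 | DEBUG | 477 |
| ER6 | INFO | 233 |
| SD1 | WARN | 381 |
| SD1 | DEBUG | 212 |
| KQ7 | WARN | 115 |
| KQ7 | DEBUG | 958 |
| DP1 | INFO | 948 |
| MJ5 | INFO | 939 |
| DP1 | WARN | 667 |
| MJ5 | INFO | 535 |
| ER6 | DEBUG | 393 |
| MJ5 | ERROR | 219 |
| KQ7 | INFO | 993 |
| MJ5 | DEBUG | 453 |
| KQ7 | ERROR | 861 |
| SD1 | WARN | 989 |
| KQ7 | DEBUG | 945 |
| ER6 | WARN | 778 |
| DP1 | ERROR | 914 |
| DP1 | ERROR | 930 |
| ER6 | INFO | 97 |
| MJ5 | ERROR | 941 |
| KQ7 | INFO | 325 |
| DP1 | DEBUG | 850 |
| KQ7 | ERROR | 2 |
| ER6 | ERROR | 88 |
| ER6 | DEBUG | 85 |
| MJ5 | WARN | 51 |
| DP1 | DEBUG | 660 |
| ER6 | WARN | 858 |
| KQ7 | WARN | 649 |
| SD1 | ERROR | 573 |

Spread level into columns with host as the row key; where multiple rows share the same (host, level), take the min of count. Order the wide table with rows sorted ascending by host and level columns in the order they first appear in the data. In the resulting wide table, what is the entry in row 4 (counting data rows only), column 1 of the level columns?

51

With rows sorted ascending by host, row 4 is host=MJ5. level columns in first-appearance order: WARN, INFO, DEBUG, ERROR; column 1 is WARN.
Long rows with host=MJ5, level=WARN: min(105, 51) = 51.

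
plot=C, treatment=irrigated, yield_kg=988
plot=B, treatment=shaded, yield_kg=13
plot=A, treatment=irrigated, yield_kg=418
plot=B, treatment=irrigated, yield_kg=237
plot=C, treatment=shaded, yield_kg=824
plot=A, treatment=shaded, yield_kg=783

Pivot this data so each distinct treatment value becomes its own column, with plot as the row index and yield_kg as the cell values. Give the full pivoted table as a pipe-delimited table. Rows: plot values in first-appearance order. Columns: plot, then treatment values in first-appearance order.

| plot | irrigated | shaded |
| C | 988 | 824 |
| B | 237 | 13 |
| A | 418 | 783 |

Columns: plot plus the 2 distinct treatment values (irrigated, shaded).
For example, row C column irrigated takes yield_kg=988 from the long row (C, irrigated).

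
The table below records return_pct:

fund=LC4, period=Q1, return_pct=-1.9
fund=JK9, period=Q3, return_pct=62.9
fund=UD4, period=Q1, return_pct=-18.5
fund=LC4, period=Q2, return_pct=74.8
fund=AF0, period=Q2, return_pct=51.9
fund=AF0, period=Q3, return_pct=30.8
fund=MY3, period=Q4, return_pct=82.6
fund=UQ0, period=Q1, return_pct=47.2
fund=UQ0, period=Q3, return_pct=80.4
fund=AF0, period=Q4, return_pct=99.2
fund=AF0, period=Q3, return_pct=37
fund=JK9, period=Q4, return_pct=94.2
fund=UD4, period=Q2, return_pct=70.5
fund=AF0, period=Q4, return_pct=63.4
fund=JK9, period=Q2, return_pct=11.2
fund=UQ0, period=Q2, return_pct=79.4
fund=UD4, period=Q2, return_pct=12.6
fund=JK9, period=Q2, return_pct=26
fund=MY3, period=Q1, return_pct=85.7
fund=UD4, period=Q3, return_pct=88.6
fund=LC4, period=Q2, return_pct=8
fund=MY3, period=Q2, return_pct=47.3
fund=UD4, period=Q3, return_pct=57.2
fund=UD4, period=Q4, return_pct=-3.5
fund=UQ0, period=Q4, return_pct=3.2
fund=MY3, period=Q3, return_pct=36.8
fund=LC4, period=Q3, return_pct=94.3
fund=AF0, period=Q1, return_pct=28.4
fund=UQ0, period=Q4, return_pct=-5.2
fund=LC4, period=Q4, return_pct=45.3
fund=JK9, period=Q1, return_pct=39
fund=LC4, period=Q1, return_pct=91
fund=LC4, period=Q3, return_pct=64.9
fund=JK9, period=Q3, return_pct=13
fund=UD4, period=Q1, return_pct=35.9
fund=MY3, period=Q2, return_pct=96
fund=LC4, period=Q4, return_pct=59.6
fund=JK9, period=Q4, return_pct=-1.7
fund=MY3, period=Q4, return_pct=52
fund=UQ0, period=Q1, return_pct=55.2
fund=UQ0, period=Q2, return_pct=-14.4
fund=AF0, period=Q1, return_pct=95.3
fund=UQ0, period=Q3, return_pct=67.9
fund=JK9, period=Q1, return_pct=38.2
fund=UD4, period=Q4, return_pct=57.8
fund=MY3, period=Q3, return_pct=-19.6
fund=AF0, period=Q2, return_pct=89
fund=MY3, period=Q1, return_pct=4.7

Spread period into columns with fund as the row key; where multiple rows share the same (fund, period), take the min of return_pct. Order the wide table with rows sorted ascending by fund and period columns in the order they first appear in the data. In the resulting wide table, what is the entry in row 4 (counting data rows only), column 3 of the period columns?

47.3

With rows sorted ascending by fund, row 4 is fund=MY3. period columns in first-appearance order: Q1, Q3, Q2, Q4; column 3 is Q2.
Long rows with fund=MY3, period=Q2: min(47.3, 96) = 47.3.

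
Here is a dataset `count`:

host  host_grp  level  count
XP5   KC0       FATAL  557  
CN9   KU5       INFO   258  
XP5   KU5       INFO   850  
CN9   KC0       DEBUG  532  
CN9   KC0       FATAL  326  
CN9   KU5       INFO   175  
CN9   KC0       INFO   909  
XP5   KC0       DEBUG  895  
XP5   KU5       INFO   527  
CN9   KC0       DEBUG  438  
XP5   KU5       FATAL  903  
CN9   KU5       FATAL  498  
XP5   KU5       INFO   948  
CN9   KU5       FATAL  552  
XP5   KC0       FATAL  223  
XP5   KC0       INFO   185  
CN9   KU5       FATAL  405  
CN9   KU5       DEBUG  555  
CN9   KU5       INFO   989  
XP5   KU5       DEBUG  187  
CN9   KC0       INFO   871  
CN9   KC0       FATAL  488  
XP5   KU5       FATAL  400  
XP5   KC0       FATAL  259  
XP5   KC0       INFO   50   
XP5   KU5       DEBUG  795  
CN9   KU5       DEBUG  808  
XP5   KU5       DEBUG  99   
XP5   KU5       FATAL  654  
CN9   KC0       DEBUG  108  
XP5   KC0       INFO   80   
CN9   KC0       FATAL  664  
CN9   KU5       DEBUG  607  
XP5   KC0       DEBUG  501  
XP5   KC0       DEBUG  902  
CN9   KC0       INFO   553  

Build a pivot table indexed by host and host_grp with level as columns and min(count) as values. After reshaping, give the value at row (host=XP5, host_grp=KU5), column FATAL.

400

Rows with host=XP5, host_grp=KU5 and level=FATAL: count values are 903, 400, 654.
min(903, 400, 654) = 400.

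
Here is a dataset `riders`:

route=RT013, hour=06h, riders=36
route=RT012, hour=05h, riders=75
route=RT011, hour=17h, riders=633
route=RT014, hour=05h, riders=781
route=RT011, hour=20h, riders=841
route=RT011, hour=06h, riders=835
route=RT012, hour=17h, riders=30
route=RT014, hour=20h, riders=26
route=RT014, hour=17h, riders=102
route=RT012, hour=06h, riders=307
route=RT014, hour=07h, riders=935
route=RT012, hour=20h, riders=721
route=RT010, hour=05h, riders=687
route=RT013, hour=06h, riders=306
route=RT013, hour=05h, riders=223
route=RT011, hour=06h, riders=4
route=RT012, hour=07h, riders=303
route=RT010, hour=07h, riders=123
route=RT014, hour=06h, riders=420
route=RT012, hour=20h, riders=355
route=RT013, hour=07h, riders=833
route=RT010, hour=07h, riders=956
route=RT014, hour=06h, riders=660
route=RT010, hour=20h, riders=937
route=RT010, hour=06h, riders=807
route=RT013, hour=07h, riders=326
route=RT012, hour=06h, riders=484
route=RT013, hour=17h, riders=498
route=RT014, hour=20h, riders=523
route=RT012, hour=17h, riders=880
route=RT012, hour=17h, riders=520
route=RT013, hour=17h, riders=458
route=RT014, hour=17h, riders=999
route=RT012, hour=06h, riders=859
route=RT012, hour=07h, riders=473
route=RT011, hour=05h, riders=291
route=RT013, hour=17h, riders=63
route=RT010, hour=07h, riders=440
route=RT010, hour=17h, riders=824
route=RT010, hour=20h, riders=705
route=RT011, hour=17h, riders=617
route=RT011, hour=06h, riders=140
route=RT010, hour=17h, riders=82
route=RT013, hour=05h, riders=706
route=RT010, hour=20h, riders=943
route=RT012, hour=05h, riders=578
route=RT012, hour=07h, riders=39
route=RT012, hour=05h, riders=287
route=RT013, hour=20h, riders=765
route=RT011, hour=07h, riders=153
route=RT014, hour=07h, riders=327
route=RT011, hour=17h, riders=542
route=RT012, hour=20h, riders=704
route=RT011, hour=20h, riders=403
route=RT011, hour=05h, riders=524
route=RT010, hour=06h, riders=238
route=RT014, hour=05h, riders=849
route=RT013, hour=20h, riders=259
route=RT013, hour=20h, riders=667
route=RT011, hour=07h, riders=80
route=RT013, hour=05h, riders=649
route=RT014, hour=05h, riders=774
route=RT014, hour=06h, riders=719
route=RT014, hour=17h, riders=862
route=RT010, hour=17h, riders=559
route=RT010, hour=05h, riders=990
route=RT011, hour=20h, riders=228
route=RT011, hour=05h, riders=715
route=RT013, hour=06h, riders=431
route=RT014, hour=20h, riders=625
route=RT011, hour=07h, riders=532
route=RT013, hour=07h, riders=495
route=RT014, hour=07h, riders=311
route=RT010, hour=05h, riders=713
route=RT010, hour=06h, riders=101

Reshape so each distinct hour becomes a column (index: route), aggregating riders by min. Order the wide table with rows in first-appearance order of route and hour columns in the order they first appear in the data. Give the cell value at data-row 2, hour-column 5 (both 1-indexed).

With rows in first-appearance order of route, row 2 is route=RT012. hour columns in first-appearance order: 06h, 05h, 17h, 20h, 07h; column 5 is 07h.
Long rows with route=RT012, hour=07h: min(303, 473, 39) = 39.

39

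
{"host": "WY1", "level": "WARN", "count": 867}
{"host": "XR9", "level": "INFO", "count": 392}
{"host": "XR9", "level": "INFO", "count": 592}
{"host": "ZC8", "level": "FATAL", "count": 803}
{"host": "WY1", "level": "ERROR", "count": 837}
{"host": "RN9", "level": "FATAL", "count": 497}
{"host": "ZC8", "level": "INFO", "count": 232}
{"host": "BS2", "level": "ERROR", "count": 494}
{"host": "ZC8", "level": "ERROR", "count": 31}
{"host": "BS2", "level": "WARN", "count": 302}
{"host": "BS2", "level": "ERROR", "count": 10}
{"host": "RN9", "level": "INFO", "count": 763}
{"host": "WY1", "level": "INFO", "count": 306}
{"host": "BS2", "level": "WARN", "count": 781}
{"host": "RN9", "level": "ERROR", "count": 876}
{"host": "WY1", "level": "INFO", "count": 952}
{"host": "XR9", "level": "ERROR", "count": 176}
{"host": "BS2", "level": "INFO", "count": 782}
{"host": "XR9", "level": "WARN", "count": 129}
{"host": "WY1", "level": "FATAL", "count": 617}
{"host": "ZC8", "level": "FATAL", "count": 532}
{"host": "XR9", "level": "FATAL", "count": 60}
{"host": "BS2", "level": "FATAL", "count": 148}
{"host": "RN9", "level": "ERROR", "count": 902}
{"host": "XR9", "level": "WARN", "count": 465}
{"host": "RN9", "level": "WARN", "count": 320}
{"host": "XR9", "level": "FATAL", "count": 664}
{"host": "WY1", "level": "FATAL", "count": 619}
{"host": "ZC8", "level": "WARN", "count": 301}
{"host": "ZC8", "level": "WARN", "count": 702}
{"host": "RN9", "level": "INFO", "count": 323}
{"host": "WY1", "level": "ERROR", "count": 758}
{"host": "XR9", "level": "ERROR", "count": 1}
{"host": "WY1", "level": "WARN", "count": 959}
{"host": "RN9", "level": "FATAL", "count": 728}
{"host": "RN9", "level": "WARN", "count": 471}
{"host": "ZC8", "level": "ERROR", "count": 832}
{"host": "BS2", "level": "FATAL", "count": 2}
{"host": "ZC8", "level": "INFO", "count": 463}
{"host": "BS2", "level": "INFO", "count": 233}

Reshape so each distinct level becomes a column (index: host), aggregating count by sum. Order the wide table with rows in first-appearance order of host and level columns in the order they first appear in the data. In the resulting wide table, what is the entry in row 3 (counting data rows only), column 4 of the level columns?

With rows in first-appearance order of host, row 3 is host=ZC8. level columns in first-appearance order: WARN, INFO, FATAL, ERROR; column 4 is ERROR.
Long rows with host=ZC8, level=ERROR: 31 + 832 = 863.

863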